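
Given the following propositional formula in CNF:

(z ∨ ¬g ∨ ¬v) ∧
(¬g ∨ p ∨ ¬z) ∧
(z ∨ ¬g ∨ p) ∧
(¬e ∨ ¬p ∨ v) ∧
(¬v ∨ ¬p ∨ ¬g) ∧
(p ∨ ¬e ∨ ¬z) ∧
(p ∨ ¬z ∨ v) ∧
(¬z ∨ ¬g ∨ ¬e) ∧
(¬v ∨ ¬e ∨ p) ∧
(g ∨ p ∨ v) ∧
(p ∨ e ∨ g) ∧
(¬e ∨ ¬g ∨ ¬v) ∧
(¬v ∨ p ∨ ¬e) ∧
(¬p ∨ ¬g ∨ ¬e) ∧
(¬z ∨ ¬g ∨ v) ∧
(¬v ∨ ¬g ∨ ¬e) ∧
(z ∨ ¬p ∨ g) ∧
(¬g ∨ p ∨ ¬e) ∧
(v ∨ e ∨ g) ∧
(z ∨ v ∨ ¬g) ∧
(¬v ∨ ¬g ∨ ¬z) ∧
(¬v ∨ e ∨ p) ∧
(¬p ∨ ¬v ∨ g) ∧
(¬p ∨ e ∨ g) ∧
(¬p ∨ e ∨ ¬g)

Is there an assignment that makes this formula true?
No

No, the formula is not satisfiable.

No assignment of truth values to the variables can make all 25 clauses true simultaneously.

The formula is UNSAT (unsatisfiable).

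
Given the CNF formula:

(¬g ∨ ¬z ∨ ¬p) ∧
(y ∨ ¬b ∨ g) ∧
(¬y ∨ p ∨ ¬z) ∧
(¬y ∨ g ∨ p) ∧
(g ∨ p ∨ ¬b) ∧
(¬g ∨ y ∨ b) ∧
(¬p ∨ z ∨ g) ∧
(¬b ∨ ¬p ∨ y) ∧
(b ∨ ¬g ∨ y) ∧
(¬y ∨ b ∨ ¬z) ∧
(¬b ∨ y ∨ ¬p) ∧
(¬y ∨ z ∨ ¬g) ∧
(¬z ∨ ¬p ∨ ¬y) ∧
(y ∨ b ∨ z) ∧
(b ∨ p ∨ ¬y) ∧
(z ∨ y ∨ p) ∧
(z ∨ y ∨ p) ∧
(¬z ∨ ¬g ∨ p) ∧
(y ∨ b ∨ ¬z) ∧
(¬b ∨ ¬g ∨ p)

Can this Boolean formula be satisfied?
No

No, the formula is not satisfiable.

No assignment of truth values to the variables can make all 20 clauses true simultaneously.

The formula is UNSAT (unsatisfiable).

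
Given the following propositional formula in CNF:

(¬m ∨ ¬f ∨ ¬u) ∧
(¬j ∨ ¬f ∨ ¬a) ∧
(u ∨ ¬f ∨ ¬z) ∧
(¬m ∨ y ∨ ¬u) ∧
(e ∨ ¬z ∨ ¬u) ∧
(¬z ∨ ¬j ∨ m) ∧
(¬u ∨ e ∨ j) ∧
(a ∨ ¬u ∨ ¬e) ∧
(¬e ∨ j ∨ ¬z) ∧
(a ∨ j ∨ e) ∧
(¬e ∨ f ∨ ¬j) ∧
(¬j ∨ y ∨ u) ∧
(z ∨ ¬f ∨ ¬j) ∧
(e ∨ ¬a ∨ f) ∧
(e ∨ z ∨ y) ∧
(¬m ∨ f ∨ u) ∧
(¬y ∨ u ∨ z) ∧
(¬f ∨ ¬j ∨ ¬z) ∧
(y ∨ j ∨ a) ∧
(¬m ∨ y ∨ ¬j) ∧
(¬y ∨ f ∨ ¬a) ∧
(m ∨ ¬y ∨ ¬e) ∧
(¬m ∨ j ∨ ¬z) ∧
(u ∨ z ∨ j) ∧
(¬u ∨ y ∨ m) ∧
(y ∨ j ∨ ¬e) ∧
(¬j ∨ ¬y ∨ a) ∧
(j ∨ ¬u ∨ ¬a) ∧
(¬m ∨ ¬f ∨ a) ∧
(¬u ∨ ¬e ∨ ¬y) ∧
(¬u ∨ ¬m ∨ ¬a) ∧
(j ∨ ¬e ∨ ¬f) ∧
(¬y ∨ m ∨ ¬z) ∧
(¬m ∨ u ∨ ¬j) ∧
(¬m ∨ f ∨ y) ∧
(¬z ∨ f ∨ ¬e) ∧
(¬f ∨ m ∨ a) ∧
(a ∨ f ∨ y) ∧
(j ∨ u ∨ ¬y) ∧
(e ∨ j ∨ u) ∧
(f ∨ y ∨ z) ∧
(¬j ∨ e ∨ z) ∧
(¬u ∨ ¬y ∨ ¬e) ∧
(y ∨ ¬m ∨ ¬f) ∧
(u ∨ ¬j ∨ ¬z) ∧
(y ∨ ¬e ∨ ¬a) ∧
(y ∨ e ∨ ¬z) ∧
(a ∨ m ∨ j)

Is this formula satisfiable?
No

No, the formula is not satisfiable.

No assignment of truth values to the variables can make all 48 clauses true simultaneously.

The formula is UNSAT (unsatisfiable).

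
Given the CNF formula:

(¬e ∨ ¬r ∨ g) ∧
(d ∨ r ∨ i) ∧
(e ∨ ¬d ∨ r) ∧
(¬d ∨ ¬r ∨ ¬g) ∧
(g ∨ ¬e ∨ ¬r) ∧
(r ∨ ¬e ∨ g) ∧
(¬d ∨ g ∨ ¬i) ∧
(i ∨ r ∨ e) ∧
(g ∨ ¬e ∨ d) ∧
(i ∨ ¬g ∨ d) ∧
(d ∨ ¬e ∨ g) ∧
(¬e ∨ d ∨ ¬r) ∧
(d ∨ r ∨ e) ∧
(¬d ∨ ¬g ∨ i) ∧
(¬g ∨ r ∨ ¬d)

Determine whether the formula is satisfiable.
Yes

Yes, the formula is satisfiable.

One satisfying assignment is: g=False, d=False, e=False, i=False, r=True

Verification: With this assignment, all 15 clauses evaluate to true.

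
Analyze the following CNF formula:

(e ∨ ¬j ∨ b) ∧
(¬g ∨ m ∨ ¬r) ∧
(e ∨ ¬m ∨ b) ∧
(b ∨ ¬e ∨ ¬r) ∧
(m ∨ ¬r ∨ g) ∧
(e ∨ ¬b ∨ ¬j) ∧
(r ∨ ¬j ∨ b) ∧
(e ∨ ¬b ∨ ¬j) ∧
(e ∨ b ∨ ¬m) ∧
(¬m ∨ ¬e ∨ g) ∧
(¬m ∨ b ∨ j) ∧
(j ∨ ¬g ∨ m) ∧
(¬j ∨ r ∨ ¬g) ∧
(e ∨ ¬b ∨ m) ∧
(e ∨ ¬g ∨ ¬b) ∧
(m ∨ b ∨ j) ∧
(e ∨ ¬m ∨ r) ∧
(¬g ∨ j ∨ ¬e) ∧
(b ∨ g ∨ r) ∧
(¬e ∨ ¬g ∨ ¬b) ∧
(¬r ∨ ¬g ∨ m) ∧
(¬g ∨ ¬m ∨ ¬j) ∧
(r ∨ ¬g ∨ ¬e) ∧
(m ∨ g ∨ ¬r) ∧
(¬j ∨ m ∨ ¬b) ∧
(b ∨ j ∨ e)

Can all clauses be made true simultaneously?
Yes

Yes, the formula is satisfiable.

One satisfying assignment is: g=False, e=True, m=False, r=False, j=False, b=True

Verification: With this assignment, all 26 clauses evaluate to true.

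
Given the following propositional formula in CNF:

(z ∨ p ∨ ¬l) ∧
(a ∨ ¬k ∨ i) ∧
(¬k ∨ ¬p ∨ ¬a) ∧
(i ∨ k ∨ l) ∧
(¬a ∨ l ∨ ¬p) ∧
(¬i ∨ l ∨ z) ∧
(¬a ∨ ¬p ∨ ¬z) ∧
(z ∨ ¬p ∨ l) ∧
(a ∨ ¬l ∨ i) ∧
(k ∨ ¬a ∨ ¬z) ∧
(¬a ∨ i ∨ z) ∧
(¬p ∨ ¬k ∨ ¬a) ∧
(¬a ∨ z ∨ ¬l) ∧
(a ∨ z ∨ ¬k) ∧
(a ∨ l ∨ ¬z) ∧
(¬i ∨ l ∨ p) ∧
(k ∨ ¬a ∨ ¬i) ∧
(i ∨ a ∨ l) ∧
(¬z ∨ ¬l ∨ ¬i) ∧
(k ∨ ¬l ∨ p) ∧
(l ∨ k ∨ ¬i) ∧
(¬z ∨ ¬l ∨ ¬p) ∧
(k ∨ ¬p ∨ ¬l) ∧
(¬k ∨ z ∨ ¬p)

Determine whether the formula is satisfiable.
Yes

Yes, the formula is satisfiable.

One satisfying assignment is: a=True, z=True, i=False, p=False, k=True, l=False

Verification: With this assignment, all 24 clauses evaluate to true.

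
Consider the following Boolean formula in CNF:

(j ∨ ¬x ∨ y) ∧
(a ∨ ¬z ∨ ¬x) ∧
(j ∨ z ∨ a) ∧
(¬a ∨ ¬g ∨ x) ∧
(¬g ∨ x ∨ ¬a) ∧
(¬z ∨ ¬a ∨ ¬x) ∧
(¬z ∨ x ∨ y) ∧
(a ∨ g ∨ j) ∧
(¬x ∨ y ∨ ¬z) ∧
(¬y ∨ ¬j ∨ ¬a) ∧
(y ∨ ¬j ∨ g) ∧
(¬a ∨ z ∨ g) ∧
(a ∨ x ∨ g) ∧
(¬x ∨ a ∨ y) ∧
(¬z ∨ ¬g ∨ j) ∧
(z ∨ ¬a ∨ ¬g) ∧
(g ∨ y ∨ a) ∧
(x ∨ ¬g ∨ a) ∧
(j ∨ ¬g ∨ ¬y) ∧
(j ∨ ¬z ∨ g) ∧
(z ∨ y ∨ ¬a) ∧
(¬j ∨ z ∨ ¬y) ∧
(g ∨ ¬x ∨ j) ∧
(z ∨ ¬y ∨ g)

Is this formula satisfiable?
No

No, the formula is not satisfiable.

No assignment of truth values to the variables can make all 24 clauses true simultaneously.

The formula is UNSAT (unsatisfiable).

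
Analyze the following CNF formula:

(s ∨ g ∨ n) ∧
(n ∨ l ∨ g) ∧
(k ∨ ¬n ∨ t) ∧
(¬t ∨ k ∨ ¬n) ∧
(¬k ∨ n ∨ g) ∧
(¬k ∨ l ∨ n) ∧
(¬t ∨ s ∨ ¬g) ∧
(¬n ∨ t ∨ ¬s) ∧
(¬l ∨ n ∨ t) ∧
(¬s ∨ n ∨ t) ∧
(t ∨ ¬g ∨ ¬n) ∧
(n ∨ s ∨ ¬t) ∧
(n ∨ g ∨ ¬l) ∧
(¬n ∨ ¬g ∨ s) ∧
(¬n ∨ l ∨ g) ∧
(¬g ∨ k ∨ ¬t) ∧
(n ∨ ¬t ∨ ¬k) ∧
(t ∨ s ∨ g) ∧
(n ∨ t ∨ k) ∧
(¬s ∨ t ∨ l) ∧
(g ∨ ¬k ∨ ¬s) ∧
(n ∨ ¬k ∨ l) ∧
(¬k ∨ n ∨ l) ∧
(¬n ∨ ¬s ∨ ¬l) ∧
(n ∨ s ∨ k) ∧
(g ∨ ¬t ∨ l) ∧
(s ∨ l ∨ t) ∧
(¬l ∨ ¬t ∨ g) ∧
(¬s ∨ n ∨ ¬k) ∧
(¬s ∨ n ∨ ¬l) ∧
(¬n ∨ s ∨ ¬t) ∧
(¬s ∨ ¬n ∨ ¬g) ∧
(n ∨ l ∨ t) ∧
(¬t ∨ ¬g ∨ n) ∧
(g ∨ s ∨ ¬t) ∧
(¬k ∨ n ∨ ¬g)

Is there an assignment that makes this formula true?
No

No, the formula is not satisfiable.

No assignment of truth values to the variables can make all 36 clauses true simultaneously.

The formula is UNSAT (unsatisfiable).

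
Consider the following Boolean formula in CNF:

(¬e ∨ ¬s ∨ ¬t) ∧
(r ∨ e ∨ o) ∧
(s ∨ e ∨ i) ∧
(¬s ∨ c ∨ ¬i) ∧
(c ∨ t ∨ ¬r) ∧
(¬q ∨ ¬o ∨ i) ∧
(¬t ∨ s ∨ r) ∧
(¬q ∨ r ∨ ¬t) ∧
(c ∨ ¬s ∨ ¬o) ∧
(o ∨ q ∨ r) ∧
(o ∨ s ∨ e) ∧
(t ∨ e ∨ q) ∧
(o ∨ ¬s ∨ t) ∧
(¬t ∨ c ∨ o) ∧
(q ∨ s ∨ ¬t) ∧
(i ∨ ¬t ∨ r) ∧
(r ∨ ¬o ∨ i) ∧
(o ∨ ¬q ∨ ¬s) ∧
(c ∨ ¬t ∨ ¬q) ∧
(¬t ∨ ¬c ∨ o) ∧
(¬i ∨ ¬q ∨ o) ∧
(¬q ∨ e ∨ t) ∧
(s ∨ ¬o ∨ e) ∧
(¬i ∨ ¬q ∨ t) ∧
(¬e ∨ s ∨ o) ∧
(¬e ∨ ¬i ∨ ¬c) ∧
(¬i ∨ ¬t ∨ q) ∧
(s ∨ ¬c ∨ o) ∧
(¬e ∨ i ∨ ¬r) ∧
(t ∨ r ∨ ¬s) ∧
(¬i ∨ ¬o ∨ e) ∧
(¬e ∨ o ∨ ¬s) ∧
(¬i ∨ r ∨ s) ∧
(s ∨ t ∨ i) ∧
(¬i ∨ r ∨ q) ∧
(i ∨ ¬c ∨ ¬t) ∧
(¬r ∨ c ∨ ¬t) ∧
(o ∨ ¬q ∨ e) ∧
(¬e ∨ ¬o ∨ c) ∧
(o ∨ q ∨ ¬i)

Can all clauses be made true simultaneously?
No

No, the formula is not satisfiable.

No assignment of truth values to the variables can make all 40 clauses true simultaneously.

The formula is UNSAT (unsatisfiable).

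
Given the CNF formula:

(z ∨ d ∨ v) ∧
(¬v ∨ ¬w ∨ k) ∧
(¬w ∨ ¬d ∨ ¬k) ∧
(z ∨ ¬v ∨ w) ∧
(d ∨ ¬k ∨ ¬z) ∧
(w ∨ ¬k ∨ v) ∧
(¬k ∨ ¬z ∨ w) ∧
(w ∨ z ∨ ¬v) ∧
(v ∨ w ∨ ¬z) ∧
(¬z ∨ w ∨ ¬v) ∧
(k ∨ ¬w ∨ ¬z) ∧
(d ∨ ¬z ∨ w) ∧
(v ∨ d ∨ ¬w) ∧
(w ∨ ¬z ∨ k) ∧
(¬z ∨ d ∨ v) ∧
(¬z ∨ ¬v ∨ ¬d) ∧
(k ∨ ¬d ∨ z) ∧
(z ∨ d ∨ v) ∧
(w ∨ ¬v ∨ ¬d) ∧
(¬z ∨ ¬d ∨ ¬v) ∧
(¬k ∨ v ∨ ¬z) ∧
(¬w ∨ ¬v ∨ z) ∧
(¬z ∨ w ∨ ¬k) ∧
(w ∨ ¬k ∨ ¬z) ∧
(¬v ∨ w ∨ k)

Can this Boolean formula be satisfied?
No

No, the formula is not satisfiable.

No assignment of truth values to the variables can make all 25 clauses true simultaneously.

The formula is UNSAT (unsatisfiable).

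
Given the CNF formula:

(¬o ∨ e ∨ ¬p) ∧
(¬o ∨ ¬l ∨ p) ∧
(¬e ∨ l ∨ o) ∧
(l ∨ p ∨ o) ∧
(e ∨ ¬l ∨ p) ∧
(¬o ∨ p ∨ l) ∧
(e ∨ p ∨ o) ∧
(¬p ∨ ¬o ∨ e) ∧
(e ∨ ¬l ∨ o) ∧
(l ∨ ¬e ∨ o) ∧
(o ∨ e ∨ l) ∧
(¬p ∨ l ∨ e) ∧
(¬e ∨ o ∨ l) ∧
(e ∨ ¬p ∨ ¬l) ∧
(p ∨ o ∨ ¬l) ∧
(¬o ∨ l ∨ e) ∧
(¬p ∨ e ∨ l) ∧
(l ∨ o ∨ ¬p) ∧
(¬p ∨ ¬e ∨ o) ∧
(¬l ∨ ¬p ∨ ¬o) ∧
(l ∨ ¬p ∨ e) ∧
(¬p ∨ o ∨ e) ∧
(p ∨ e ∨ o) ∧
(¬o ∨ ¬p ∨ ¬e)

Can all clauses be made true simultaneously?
No

No, the formula is not satisfiable.

No assignment of truth values to the variables can make all 24 clauses true simultaneously.

The formula is UNSAT (unsatisfiable).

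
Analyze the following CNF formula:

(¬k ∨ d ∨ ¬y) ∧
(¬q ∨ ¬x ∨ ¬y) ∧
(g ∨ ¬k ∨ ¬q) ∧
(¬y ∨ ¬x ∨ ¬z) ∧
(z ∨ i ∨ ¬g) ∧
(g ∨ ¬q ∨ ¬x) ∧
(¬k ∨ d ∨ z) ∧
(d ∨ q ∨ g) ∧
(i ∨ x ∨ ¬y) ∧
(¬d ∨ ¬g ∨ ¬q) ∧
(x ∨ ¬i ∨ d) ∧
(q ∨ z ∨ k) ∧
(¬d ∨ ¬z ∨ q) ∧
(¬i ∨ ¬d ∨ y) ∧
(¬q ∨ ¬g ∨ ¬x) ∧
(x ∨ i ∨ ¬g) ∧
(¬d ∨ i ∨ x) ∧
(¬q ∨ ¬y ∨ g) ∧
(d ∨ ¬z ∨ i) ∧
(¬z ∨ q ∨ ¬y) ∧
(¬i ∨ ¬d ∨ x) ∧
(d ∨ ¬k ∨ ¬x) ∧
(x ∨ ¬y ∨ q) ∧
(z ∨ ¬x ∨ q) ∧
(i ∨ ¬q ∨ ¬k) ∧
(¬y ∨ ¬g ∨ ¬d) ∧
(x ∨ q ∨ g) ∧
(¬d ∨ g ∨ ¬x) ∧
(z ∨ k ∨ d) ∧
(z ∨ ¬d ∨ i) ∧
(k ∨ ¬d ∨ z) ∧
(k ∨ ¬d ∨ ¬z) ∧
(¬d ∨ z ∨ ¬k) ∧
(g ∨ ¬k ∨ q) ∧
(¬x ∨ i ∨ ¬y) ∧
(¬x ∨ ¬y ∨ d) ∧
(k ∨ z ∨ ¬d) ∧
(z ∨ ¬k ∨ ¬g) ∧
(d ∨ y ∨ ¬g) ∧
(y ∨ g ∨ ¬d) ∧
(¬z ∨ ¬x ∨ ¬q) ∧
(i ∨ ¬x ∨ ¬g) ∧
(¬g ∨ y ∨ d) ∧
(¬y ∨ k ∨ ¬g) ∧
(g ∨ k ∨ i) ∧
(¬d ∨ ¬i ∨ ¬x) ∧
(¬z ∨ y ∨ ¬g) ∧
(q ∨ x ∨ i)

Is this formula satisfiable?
No

No, the formula is not satisfiable.

No assignment of truth values to the variables can make all 48 clauses true simultaneously.

The formula is UNSAT (unsatisfiable).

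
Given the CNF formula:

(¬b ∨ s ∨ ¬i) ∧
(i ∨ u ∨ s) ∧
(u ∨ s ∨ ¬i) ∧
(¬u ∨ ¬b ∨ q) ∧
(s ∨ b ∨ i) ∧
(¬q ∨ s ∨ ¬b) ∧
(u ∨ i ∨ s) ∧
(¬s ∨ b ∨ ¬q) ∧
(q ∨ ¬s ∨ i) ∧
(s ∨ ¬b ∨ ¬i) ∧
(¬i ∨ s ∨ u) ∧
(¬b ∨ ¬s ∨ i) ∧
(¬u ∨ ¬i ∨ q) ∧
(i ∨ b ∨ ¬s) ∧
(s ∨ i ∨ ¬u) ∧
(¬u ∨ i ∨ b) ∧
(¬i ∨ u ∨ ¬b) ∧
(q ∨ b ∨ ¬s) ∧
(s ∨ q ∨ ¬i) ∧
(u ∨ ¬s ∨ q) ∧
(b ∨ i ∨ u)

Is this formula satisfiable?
Yes

Yes, the formula is satisfiable.

One satisfying assignment is: s=False, u=True, q=True, b=False, i=True

Verification: With this assignment, all 21 clauses evaluate to true.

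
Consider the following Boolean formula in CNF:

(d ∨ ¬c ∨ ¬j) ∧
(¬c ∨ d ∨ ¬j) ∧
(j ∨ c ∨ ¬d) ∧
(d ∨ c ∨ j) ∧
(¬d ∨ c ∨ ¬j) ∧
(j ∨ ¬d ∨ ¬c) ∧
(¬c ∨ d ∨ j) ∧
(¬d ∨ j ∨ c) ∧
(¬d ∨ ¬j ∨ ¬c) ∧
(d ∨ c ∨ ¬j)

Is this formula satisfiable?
No

No, the formula is not satisfiable.

No assignment of truth values to the variables can make all 10 clauses true simultaneously.

The formula is UNSAT (unsatisfiable).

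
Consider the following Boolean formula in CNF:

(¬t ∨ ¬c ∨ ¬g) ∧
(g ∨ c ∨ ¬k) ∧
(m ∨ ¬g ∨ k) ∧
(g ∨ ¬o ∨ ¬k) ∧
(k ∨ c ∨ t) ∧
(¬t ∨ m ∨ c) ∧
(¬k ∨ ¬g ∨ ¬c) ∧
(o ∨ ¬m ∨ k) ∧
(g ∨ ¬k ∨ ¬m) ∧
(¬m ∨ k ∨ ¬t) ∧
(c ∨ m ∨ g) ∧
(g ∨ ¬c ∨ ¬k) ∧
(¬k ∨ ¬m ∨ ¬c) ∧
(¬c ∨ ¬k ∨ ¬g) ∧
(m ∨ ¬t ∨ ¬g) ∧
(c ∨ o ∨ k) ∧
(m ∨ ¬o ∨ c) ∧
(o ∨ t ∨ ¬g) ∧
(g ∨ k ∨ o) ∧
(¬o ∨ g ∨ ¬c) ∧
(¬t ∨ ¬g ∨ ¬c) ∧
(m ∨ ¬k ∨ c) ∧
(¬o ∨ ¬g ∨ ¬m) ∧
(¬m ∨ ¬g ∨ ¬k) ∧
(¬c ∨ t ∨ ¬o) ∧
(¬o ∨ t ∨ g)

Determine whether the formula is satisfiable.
No

No, the formula is not satisfiable.

No assignment of truth values to the variables can make all 26 clauses true simultaneously.

The formula is UNSAT (unsatisfiable).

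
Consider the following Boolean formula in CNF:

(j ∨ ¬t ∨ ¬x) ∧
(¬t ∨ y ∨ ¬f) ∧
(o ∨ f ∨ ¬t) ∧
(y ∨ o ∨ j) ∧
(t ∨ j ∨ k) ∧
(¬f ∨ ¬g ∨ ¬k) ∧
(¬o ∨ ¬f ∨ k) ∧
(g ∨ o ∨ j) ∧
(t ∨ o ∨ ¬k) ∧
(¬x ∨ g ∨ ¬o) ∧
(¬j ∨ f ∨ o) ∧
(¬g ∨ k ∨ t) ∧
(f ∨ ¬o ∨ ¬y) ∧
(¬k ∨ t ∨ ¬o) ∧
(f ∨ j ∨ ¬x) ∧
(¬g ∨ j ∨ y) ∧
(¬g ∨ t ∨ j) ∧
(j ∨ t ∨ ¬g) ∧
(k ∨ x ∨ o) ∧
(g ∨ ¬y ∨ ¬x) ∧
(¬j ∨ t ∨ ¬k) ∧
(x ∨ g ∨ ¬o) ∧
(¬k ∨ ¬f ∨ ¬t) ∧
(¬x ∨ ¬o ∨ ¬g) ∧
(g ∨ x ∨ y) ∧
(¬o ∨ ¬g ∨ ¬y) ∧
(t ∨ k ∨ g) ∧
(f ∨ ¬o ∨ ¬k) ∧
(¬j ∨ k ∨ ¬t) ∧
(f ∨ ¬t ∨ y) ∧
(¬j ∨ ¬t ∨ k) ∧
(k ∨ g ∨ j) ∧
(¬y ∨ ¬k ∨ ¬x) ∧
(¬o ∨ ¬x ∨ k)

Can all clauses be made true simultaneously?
No

No, the formula is not satisfiable.

No assignment of truth values to the variables can make all 34 clauses true simultaneously.

The formula is UNSAT (unsatisfiable).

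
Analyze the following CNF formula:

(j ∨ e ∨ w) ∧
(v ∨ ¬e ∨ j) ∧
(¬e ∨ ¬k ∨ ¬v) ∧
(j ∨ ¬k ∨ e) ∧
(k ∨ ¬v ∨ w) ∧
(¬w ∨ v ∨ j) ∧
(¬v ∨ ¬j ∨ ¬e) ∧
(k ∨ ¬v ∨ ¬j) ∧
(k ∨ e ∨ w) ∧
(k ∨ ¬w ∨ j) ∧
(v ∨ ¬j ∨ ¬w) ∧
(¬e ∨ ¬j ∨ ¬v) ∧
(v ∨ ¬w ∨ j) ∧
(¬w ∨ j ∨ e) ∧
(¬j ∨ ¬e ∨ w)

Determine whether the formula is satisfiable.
Yes

Yes, the formula is satisfiable.

One satisfying assignment is: j=True, v=False, k=True, w=False, e=False

Verification: With this assignment, all 15 clauses evaluate to true.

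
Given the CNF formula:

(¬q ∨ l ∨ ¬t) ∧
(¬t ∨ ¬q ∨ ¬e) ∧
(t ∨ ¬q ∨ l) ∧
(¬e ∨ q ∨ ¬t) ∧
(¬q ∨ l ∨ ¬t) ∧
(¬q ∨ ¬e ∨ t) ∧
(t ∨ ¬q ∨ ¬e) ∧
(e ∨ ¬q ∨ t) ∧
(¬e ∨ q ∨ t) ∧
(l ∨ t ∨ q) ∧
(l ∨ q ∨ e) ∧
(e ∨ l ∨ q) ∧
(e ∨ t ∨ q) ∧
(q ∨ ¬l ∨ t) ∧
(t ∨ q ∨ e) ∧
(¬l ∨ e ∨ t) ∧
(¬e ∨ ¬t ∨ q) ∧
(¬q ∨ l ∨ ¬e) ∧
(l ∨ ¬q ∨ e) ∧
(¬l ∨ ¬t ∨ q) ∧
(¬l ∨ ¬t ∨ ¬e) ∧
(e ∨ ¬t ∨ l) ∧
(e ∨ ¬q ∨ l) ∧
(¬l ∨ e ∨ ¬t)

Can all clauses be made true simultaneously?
No

No, the formula is not satisfiable.

No assignment of truth values to the variables can make all 24 clauses true simultaneously.

The formula is UNSAT (unsatisfiable).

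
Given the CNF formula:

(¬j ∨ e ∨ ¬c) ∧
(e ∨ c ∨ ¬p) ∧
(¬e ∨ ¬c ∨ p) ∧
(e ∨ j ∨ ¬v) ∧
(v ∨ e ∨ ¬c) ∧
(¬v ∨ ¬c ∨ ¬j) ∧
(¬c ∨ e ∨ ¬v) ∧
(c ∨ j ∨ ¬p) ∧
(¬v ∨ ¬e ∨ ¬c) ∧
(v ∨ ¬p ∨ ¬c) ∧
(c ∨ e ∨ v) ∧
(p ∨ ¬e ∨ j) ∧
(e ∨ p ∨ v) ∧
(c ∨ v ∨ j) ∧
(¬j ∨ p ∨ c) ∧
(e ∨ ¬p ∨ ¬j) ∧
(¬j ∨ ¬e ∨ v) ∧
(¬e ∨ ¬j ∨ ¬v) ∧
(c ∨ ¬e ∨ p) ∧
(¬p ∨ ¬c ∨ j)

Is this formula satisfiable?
No

No, the formula is not satisfiable.

No assignment of truth values to the variables can make all 20 clauses true simultaneously.

The formula is UNSAT (unsatisfiable).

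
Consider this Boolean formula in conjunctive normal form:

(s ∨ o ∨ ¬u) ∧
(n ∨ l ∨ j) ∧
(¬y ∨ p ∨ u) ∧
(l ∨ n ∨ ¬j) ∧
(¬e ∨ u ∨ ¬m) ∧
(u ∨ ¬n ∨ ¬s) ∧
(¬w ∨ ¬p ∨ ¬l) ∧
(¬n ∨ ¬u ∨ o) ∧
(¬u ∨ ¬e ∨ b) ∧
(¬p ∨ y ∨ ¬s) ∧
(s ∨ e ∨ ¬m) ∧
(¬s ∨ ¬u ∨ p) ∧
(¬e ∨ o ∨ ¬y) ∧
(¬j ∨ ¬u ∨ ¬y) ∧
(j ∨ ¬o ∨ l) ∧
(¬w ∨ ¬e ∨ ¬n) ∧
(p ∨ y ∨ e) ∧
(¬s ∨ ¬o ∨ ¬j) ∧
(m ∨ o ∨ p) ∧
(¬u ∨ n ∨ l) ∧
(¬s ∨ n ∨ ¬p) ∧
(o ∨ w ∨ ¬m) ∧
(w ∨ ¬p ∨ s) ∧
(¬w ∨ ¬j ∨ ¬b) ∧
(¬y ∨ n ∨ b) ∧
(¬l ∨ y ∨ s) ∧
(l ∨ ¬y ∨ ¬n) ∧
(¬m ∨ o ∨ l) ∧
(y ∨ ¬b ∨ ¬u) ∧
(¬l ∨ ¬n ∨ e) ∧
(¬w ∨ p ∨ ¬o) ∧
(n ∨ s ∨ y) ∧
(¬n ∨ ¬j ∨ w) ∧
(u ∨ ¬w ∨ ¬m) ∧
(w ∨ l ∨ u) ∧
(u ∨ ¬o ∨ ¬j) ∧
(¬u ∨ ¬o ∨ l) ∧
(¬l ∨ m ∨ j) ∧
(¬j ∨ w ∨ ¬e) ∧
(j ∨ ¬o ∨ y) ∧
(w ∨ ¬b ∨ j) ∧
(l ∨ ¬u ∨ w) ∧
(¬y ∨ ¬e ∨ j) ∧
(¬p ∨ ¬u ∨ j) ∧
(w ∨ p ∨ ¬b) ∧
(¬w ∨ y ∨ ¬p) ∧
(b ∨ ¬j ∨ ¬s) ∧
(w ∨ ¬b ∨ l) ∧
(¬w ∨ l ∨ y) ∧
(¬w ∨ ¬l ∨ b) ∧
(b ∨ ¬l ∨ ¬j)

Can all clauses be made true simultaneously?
No

No, the formula is not satisfiable.

No assignment of truth values to the variables can make all 51 clauses true simultaneously.

The formula is UNSAT (unsatisfiable).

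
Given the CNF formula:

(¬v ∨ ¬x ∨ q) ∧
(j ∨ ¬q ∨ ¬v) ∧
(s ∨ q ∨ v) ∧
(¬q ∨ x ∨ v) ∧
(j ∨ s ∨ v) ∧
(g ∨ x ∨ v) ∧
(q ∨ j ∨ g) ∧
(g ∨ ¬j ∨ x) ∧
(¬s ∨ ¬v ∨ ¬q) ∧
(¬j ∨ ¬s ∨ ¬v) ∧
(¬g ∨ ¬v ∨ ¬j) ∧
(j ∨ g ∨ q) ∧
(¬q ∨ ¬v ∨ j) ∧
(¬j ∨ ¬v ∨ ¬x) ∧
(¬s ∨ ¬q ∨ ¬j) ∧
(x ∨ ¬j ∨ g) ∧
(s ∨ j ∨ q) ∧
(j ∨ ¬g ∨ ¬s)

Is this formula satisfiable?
Yes

Yes, the formula is satisfiable.

One satisfying assignment is: x=True, j=True, v=False, s=False, q=True, g=False

Verification: With this assignment, all 18 clauses evaluate to true.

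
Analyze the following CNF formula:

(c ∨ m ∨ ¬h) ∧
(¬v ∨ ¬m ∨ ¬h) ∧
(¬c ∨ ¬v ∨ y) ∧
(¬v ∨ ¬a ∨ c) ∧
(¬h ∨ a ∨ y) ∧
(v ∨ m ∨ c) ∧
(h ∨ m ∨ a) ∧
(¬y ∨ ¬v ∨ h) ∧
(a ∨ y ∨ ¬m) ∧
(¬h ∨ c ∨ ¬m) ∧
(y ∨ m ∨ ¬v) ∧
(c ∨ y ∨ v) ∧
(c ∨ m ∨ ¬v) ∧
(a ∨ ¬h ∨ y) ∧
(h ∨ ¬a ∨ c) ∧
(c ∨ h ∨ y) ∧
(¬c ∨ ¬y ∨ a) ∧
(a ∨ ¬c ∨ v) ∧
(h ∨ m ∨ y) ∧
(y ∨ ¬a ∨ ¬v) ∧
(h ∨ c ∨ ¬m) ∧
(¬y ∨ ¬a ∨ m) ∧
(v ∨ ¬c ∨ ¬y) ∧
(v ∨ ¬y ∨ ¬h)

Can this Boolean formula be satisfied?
Yes

Yes, the formula is satisfiable.

One satisfying assignment is: m=False, a=True, y=False, c=True, h=True, v=False

Verification: With this assignment, all 24 clauses evaluate to true.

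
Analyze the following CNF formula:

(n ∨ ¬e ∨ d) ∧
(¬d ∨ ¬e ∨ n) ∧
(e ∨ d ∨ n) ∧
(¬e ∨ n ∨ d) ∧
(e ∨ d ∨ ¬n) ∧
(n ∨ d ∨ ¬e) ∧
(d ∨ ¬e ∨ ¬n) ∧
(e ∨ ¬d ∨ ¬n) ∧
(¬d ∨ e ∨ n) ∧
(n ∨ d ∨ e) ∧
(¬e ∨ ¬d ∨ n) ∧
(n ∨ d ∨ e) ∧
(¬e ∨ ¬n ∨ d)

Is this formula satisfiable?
Yes

Yes, the formula is satisfiable.

One satisfying assignment is: n=True, d=True, e=True

Verification: With this assignment, all 13 clauses evaluate to true.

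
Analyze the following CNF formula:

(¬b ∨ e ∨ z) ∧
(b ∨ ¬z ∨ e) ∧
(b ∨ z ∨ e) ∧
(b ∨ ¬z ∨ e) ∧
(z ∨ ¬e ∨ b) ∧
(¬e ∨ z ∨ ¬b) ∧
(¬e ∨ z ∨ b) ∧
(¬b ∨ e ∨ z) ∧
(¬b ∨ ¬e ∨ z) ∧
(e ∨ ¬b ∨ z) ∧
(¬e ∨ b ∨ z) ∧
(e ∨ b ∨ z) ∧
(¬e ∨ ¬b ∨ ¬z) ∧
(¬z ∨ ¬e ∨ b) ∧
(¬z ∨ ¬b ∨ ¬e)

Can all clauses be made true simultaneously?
Yes

Yes, the formula is satisfiable.

One satisfying assignment is: z=True, b=True, e=False

Verification: With this assignment, all 15 clauses evaluate to true.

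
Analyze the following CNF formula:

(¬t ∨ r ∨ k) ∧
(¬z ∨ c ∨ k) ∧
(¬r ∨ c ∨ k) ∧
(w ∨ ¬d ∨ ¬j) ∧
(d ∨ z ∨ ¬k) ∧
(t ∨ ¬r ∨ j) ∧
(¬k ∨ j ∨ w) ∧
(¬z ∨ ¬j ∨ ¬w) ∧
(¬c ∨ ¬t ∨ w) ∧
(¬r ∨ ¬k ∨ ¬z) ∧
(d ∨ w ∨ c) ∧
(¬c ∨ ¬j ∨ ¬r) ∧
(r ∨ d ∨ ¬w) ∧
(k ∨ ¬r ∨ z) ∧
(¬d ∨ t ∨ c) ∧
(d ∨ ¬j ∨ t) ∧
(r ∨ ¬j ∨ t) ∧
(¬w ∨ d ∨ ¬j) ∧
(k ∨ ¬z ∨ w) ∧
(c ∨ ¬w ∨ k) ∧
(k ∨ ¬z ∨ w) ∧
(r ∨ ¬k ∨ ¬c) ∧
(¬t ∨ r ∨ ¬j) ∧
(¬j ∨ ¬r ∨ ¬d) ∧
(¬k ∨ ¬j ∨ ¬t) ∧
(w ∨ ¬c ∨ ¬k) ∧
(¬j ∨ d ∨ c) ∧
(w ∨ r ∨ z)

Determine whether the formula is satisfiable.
Yes

Yes, the formula is satisfiable.

One satisfying assignment is: r=True, z=False, k=True, c=True, w=True, d=True, j=False, t=True

Verification: With this assignment, all 28 clauses evaluate to true.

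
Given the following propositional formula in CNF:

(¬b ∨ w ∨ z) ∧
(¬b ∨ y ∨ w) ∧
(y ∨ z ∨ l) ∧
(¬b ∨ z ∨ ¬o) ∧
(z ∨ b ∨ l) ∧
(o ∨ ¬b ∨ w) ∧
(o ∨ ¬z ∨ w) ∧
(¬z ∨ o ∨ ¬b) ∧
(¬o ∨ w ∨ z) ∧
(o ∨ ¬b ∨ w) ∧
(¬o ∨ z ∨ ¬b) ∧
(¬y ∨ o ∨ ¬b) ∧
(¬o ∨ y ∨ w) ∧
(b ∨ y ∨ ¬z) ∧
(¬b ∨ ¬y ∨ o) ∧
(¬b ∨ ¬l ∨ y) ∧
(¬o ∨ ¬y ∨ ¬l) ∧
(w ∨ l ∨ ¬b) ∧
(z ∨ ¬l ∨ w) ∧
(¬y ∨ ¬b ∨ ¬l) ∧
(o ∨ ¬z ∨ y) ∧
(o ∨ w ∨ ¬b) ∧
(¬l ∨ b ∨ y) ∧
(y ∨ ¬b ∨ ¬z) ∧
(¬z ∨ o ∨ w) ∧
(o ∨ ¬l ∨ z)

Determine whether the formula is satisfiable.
Yes

Yes, the formula is satisfiable.

One satisfying assignment is: w=True, b=False, o=False, y=True, z=True, l=False

Verification: With this assignment, all 26 clauses evaluate to true.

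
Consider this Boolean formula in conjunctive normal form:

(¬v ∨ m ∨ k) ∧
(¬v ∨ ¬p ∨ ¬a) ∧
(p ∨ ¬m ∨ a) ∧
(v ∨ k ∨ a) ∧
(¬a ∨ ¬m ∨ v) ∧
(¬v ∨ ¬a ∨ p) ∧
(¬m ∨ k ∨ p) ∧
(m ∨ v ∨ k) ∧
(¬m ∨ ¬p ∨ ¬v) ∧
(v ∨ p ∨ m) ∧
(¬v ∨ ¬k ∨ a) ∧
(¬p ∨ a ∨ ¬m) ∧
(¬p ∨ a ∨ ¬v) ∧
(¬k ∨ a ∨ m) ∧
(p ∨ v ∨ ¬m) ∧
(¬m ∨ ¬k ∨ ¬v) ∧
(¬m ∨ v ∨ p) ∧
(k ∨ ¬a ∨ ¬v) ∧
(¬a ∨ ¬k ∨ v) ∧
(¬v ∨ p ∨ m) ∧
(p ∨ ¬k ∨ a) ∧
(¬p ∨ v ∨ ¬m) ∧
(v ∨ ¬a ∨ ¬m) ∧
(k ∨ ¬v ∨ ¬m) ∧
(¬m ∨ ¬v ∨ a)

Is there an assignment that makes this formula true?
No

No, the formula is not satisfiable.

No assignment of truth values to the variables can make all 25 clauses true simultaneously.

The formula is UNSAT (unsatisfiable).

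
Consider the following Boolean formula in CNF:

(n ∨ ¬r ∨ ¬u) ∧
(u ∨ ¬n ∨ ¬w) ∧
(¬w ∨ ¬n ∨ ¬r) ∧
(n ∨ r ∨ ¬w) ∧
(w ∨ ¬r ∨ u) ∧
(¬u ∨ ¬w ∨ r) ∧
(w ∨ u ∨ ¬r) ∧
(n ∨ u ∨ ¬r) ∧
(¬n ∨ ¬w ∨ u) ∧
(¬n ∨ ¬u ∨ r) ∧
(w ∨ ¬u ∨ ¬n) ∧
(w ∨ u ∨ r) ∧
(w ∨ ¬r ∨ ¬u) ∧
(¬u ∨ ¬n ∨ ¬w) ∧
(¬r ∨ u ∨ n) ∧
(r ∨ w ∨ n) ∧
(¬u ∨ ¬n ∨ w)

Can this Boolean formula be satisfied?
No

No, the formula is not satisfiable.

No assignment of truth values to the variables can make all 17 clauses true simultaneously.

The formula is UNSAT (unsatisfiable).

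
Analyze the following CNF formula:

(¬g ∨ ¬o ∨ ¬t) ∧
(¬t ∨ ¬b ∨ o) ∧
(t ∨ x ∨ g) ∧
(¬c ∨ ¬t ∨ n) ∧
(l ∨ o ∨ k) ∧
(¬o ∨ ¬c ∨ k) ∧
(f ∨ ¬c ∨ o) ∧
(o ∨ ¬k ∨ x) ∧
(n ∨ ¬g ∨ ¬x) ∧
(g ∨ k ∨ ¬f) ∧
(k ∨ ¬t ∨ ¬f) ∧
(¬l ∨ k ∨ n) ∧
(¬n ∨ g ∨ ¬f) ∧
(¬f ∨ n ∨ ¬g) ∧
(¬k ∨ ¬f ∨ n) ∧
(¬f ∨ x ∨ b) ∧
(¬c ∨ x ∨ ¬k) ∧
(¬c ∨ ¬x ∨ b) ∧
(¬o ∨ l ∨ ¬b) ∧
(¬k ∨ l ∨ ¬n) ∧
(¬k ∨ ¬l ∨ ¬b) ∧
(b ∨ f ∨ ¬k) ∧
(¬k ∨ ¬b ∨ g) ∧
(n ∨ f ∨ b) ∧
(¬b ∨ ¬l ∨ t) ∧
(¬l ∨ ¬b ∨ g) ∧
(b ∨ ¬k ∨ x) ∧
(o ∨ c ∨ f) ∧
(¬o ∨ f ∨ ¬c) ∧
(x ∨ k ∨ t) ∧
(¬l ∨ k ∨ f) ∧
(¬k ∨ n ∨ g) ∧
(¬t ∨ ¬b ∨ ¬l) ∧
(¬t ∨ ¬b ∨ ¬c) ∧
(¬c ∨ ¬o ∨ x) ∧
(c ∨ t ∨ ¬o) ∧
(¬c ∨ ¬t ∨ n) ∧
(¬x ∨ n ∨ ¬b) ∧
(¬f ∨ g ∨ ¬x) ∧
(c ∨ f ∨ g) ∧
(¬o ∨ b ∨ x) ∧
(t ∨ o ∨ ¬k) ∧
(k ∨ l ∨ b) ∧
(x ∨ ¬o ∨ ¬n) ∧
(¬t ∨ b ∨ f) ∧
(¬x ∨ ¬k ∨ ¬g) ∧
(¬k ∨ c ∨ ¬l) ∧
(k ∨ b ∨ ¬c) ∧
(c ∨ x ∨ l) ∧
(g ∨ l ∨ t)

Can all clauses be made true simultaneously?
Yes

Yes, the formula is satisfiable.

One satisfying assignment is: c=False, f=True, t=False, o=False, n=True, b=False, l=True, g=True, x=True, k=False

Verification: With this assignment, all 50 clauses evaluate to true.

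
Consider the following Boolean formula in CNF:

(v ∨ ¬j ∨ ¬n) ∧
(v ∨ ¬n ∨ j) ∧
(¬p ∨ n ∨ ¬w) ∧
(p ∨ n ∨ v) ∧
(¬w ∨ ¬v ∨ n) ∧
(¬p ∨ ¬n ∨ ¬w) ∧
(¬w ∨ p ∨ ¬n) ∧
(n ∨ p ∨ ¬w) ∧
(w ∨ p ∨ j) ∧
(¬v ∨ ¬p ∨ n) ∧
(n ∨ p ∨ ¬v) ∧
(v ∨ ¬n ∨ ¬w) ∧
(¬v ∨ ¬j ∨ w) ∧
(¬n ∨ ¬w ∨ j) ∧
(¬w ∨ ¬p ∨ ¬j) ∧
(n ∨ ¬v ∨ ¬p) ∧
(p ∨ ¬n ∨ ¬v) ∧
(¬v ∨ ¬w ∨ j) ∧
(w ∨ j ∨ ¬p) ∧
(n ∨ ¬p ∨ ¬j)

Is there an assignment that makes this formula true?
No

No, the formula is not satisfiable.

No assignment of truth values to the variables can make all 20 clauses true simultaneously.

The formula is UNSAT (unsatisfiable).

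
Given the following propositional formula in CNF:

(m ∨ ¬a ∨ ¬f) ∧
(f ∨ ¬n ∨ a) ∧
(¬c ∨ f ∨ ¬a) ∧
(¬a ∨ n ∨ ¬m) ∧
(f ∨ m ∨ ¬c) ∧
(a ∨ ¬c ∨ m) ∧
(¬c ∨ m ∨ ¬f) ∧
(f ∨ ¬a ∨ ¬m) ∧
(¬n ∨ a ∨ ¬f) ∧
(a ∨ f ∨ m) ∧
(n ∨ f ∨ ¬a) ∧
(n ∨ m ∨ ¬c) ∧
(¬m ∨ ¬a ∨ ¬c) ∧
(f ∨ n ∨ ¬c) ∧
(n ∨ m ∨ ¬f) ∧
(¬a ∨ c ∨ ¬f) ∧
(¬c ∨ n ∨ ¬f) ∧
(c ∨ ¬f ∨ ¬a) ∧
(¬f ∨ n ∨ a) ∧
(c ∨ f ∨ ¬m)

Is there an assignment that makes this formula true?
Yes

Yes, the formula is satisfiable.

One satisfying assignment is: f=False, n=True, m=False, c=False, a=True

Verification: With this assignment, all 20 clauses evaluate to true.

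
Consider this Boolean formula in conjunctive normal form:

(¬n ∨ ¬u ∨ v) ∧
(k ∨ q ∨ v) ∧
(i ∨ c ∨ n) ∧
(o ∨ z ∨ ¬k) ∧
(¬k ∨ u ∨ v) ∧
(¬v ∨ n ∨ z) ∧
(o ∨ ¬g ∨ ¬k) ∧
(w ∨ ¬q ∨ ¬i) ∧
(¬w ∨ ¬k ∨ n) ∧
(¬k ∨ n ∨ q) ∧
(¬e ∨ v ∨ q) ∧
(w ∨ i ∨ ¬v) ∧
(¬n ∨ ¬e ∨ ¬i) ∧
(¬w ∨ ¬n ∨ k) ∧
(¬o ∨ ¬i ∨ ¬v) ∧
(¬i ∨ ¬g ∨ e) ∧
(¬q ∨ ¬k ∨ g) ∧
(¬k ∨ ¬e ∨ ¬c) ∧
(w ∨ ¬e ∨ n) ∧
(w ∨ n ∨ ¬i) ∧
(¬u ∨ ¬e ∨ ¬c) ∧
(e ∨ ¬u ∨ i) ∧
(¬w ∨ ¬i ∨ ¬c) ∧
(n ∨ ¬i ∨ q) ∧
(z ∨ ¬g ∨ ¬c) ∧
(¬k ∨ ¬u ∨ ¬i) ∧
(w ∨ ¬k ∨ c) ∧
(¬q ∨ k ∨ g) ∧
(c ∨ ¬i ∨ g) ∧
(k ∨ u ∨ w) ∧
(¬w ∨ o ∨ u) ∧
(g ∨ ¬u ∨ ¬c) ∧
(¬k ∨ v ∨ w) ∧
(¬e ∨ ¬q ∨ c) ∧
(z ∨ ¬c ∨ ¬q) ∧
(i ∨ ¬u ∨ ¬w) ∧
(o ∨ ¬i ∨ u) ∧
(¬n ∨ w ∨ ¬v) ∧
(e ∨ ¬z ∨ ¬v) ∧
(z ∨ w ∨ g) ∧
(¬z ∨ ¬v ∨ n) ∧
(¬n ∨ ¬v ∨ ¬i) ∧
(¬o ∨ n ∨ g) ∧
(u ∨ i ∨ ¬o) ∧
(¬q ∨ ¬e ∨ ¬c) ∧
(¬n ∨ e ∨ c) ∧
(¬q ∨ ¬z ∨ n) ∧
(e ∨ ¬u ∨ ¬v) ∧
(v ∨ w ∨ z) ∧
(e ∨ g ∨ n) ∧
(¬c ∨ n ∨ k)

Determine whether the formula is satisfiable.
No

No, the formula is not satisfiable.

No assignment of truth values to the variables can make all 51 clauses true simultaneously.

The formula is UNSAT (unsatisfiable).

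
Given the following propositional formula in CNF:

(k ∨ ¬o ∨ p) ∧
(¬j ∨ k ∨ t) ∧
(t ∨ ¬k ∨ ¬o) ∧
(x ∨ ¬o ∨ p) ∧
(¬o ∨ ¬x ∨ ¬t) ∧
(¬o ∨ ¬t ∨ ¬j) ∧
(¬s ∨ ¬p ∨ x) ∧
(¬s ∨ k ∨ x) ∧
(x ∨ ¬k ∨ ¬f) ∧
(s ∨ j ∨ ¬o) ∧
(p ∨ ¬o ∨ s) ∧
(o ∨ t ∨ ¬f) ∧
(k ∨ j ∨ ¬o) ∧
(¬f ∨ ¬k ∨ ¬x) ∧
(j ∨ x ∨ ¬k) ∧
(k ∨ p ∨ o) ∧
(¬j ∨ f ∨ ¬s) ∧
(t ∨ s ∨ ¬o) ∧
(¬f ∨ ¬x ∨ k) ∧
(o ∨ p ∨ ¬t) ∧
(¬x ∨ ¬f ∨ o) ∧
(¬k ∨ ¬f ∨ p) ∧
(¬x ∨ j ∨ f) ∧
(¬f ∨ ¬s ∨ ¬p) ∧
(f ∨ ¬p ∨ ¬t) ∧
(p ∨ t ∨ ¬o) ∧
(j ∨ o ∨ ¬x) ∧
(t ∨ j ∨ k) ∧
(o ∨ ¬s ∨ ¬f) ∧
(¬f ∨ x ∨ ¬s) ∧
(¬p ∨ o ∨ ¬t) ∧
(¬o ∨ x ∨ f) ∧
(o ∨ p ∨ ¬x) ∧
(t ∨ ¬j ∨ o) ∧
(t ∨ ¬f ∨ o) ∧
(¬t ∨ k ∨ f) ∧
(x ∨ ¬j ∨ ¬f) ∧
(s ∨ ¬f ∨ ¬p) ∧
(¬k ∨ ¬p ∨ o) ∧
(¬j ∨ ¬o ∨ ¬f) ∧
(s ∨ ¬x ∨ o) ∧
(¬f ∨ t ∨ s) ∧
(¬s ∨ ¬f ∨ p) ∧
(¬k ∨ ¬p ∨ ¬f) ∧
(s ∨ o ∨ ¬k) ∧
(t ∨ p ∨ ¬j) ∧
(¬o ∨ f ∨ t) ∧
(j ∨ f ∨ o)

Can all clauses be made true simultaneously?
No

No, the formula is not satisfiable.

No assignment of truth values to the variables can make all 48 clauses true simultaneously.

The formula is UNSAT (unsatisfiable).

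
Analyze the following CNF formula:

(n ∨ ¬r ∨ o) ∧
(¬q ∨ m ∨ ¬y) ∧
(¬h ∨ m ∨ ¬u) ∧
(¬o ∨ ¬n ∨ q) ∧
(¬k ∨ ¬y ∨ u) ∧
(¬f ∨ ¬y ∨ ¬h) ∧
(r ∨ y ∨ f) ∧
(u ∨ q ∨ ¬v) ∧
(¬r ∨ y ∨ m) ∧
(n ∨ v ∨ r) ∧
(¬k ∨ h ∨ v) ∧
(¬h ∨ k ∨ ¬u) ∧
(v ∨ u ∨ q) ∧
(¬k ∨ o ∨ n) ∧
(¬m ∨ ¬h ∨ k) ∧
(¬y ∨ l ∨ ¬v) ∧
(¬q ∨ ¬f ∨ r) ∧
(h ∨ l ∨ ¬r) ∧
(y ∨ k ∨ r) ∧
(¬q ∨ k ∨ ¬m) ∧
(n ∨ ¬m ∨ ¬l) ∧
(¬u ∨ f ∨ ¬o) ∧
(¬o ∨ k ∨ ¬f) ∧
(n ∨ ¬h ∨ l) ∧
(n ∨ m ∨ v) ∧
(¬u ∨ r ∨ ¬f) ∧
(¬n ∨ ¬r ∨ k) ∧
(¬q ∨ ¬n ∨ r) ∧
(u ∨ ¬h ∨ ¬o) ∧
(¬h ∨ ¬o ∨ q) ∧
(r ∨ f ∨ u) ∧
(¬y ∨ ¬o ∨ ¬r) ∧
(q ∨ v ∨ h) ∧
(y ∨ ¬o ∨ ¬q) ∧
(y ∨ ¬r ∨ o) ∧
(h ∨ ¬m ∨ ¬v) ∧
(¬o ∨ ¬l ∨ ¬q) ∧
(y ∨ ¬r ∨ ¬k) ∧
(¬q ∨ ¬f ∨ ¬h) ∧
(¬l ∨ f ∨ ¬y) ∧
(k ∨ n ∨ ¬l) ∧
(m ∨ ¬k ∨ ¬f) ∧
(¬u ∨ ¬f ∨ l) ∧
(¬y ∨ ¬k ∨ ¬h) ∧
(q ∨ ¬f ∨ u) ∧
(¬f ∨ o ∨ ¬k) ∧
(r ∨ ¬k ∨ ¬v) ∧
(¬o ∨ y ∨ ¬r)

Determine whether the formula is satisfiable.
No

No, the formula is not satisfiable.

No assignment of truth values to the variables can make all 48 clauses true simultaneously.

The formula is UNSAT (unsatisfiable).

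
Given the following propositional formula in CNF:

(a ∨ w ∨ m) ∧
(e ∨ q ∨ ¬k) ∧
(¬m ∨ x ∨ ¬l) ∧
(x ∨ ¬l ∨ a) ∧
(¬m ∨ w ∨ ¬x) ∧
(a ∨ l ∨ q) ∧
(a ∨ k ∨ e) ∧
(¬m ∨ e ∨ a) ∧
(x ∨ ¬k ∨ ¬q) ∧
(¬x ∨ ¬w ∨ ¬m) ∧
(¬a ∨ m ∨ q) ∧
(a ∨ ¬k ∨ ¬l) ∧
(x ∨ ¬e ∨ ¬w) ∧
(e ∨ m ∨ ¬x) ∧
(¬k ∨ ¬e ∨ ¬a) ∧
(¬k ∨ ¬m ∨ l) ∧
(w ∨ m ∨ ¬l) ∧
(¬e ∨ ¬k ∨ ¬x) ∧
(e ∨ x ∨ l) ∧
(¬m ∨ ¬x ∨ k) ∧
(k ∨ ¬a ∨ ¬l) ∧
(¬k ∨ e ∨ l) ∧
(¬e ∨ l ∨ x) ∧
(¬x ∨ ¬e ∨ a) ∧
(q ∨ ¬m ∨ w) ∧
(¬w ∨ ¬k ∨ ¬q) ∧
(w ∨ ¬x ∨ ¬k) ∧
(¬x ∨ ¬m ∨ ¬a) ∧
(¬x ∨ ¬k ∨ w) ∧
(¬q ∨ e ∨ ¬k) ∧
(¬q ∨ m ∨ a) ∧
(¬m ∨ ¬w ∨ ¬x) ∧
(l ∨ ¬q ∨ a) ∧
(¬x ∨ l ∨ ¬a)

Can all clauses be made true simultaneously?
No

No, the formula is not satisfiable.

No assignment of truth values to the variables can make all 34 clauses true simultaneously.

The formula is UNSAT (unsatisfiable).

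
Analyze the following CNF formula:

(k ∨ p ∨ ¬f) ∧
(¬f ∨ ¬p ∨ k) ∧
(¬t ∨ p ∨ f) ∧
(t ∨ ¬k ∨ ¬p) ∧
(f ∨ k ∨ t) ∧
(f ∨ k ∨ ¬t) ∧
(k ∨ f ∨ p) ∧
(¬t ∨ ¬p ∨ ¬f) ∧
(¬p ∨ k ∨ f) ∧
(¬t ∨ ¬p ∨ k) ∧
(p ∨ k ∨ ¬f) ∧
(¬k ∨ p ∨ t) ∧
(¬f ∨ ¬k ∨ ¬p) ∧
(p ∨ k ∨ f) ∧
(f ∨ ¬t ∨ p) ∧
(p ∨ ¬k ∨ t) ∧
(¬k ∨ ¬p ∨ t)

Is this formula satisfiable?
Yes

Yes, the formula is satisfiable.

One satisfying assignment is: p=False, f=True, t=True, k=True

Verification: With this assignment, all 17 clauses evaluate to true.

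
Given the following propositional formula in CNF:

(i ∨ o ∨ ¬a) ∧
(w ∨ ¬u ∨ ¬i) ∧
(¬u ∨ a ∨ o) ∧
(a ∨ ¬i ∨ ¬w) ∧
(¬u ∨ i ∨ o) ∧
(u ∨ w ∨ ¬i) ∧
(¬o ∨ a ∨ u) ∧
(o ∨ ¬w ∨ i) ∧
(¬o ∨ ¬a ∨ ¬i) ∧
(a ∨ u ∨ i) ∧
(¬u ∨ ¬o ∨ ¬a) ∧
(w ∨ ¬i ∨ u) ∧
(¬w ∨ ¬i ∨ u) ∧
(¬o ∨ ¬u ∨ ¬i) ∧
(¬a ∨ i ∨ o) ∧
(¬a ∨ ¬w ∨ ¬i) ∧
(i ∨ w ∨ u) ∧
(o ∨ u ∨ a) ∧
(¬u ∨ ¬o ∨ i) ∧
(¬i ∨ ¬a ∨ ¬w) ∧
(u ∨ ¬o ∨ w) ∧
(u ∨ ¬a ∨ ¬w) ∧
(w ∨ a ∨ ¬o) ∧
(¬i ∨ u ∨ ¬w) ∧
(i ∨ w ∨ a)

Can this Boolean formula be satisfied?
No

No, the formula is not satisfiable.

No assignment of truth values to the variables can make all 25 clauses true simultaneously.

The formula is UNSAT (unsatisfiable).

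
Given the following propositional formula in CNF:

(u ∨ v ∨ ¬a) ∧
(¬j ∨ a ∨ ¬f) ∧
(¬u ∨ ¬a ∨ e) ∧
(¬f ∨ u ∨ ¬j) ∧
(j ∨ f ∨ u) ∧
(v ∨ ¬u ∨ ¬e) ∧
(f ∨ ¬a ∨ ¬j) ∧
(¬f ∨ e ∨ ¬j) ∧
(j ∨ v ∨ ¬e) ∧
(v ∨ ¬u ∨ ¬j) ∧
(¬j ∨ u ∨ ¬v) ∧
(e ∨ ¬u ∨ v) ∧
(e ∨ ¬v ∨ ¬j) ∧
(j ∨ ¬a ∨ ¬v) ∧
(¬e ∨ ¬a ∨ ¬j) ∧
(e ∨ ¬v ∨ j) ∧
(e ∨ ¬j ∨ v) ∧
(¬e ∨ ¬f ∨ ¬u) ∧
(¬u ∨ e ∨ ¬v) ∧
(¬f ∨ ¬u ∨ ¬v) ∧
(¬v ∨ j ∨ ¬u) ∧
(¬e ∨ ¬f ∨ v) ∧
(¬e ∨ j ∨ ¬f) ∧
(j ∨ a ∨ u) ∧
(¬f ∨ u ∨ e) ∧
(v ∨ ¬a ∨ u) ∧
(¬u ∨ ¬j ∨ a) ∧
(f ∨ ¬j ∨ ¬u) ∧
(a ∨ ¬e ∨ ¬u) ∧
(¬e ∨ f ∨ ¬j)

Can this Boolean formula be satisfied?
No

No, the formula is not satisfiable.

No assignment of truth values to the variables can make all 30 clauses true simultaneously.

The formula is UNSAT (unsatisfiable).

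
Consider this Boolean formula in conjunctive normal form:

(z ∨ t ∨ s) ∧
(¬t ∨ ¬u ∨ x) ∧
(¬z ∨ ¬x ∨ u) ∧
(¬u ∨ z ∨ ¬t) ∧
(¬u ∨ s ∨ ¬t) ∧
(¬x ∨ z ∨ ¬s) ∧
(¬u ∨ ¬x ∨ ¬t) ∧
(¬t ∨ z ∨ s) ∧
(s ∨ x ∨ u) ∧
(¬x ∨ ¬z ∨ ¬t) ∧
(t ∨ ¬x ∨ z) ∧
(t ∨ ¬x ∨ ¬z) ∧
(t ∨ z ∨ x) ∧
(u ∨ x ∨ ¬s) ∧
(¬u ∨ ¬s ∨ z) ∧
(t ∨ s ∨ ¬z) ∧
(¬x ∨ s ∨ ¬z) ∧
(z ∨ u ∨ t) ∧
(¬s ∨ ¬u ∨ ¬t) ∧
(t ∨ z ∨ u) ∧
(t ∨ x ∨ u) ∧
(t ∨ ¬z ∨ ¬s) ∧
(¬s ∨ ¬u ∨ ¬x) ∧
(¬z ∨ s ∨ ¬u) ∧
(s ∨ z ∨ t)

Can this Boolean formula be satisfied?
No

No, the formula is not satisfiable.

No assignment of truth values to the variables can make all 25 clauses true simultaneously.

The formula is UNSAT (unsatisfiable).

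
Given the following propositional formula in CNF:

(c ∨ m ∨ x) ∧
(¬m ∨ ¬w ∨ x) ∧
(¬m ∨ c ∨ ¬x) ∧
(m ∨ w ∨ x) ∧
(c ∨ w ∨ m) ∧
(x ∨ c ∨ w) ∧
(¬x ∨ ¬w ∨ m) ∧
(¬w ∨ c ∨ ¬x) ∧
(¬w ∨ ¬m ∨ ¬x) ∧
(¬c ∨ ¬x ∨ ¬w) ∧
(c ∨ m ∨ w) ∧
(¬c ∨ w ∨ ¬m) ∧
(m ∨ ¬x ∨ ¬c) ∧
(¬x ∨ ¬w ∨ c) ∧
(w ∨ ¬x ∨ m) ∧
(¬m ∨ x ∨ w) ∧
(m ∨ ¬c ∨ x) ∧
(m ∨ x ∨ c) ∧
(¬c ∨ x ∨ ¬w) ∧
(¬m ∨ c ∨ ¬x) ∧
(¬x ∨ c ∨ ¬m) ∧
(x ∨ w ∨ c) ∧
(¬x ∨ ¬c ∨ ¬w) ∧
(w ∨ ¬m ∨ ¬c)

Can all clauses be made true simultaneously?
No

No, the formula is not satisfiable.

No assignment of truth values to the variables can make all 24 clauses true simultaneously.

The formula is UNSAT (unsatisfiable).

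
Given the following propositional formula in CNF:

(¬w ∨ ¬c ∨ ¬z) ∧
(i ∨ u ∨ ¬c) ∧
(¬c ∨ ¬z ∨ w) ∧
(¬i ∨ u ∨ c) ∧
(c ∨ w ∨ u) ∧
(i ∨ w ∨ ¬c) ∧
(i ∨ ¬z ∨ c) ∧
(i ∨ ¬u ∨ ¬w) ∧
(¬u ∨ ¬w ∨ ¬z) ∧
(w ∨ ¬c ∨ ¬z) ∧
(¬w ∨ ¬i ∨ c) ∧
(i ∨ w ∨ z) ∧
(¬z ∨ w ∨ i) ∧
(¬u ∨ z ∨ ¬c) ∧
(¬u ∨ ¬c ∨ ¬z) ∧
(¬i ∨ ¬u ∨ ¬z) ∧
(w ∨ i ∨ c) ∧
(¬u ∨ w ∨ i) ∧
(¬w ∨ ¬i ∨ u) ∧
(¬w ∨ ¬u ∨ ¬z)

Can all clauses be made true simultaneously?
Yes

Yes, the formula is satisfiable.

One satisfying assignment is: z=False, c=False, w=True, i=False, u=False

Verification: With this assignment, all 20 clauses evaluate to true.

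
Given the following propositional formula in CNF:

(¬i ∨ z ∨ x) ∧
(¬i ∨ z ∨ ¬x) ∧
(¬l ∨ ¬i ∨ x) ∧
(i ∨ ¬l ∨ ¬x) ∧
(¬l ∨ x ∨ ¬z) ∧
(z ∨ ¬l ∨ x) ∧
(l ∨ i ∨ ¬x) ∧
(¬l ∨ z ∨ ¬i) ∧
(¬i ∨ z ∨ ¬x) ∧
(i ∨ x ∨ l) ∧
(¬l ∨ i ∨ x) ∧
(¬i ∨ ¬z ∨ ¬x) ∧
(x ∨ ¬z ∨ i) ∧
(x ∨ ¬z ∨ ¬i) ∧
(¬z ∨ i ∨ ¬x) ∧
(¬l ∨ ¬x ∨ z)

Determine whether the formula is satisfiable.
No

No, the formula is not satisfiable.

No assignment of truth values to the variables can make all 16 clauses true simultaneously.

The formula is UNSAT (unsatisfiable).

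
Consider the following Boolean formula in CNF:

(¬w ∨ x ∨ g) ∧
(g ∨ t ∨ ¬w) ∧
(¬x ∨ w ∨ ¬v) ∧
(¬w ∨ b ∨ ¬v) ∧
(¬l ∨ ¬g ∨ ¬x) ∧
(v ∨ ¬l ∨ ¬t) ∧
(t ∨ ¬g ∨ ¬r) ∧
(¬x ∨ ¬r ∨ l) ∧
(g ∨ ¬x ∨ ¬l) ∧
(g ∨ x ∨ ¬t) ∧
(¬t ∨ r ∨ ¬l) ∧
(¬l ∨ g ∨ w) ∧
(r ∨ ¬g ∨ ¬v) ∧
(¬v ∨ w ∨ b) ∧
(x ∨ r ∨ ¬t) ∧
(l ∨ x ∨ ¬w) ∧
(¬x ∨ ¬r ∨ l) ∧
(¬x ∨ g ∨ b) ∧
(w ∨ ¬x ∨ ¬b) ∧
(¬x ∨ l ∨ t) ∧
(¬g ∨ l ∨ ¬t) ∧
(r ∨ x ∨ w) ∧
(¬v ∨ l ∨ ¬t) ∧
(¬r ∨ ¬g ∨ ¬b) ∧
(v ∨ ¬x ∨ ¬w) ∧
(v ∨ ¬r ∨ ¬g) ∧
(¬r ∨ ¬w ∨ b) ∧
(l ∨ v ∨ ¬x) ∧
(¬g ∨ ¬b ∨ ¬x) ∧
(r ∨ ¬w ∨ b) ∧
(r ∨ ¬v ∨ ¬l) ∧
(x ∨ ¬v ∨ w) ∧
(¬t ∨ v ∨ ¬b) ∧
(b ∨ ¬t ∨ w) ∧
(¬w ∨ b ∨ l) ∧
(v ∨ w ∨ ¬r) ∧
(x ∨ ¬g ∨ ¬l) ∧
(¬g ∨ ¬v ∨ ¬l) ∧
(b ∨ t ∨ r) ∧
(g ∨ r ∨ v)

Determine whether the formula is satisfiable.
No

No, the formula is not satisfiable.

No assignment of truth values to the variables can make all 40 clauses true simultaneously.

The formula is UNSAT (unsatisfiable).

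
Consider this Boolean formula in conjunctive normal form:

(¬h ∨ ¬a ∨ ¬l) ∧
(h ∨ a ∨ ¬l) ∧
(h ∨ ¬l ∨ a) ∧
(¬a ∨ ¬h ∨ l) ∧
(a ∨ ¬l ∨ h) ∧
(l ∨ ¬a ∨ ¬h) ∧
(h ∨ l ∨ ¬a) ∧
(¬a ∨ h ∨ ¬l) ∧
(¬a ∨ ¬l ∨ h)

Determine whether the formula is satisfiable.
Yes

Yes, the formula is satisfiable.

One satisfying assignment is: h=False, a=False, l=False

Verification: With this assignment, all 9 clauses evaluate to true.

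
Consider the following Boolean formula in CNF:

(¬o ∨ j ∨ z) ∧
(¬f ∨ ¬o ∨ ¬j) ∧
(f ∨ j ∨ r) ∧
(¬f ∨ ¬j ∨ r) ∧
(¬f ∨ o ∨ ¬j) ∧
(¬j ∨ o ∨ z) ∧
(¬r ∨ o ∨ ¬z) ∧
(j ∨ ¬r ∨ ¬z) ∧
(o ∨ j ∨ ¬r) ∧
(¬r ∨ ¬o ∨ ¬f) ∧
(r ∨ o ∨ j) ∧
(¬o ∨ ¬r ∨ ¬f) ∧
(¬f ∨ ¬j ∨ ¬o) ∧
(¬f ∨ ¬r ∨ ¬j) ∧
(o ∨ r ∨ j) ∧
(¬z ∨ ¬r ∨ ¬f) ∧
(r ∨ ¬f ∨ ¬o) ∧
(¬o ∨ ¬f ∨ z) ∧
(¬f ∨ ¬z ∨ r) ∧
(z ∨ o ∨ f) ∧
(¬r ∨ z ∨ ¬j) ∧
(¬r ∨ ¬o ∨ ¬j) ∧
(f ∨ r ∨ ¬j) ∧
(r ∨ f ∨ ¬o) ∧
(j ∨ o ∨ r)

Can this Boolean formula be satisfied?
No

No, the formula is not satisfiable.

No assignment of truth values to the variables can make all 25 clauses true simultaneously.

The formula is UNSAT (unsatisfiable).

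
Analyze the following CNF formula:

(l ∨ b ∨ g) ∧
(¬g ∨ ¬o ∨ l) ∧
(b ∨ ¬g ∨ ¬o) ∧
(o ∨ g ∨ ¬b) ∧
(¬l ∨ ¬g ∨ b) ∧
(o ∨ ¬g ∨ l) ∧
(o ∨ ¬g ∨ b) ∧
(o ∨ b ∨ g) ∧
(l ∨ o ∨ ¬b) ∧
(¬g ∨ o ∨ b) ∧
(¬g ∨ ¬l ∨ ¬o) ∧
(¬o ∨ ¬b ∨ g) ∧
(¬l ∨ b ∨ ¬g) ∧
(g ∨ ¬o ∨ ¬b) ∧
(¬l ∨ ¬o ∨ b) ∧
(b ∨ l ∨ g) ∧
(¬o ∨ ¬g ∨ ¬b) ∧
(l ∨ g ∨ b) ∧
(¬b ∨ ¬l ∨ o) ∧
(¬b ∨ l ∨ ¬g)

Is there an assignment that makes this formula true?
No

No, the formula is not satisfiable.

No assignment of truth values to the variables can make all 20 clauses true simultaneously.

The formula is UNSAT (unsatisfiable).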